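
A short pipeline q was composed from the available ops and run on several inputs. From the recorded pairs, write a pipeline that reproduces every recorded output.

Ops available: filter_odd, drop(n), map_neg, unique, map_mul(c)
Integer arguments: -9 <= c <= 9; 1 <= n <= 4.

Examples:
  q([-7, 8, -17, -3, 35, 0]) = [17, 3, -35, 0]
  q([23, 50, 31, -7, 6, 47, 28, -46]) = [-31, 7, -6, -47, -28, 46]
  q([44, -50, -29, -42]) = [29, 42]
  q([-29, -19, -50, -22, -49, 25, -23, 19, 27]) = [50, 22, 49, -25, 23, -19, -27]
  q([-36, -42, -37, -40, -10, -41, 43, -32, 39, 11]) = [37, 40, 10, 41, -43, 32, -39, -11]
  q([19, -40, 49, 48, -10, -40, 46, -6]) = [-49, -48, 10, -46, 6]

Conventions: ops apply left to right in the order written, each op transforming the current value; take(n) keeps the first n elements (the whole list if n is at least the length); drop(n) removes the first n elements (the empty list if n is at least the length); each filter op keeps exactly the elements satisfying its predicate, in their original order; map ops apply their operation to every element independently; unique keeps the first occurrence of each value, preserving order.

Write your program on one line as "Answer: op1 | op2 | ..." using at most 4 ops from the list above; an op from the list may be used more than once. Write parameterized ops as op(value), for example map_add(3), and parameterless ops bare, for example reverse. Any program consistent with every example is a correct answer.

map_neg | unique | drop(2)

Check, running the answer program on each example:
  [-7, 8, -17, -3, 35, 0] -> [7, -8, 17, 3, -35, 0] -> [7, -8, 17, 3, -35, 0] -> [17, 3, -35, 0]
  [23, 50, 31, -7, 6, 47, 28, -46] -> [-23, -50, -31, 7, -6, -47, -28, 46] -> [-23, -50, -31, 7, -6, -47, -28, 46] -> [-31, 7, -6, -47, -28, 46]
  [44, -50, -29, -42] -> [-44, 50, 29, 42] -> [-44, 50, 29, 42] -> [29, 42]
  [-29, -19, -50, -22, -49, 25, -23, 19, 27] -> [29, 19, 50, 22, 49, -25, 23, -19, -27] -> [29, 19, 50, 22, 49, -25, 23, -19, -27] -> [50, 22, 49, -25, 23, -19, -27]
  [-36, -42, -37, -40, -10, -41, 43, -32, 39, 11] -> [36, 42, 37, 40, 10, 41, -43, 32, -39, -11] -> [36, 42, 37, 40, 10, 41, -43, 32, -39, -11] -> [37, 40, 10, 41, -43, 32, -39, -11]
  [19, -40, 49, 48, -10, -40, 46, -6] -> [-19, 40, -49, -48, 10, 40, -46, 6] -> [-19, 40, -49, -48, 10, -46, 6] -> [-49, -48, 10, -46, 6]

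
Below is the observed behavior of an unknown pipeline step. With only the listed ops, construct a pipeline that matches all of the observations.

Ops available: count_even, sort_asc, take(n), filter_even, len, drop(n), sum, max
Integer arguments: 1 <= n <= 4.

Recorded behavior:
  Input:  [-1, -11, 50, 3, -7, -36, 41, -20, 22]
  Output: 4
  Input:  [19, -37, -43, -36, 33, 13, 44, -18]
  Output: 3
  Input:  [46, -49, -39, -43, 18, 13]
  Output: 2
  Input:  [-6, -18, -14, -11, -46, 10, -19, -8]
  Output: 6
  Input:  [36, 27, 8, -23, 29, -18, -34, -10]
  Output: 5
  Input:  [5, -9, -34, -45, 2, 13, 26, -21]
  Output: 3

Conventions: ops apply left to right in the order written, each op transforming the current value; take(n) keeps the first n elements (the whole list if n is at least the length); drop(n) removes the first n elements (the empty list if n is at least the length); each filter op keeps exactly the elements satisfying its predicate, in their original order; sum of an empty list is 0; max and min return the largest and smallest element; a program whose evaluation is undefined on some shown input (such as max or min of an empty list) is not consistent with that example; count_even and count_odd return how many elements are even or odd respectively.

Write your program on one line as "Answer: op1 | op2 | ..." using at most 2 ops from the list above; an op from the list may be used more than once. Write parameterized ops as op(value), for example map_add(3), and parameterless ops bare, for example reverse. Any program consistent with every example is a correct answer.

filter_even | len

Check, running the answer program on each example:
  [-1, -11, 50, 3, -7, -36, 41, -20, 22] -> [50, -36, -20, 22] -> 4
  [19, -37, -43, -36, 33, 13, 44, -18] -> [-36, 44, -18] -> 3
  [46, -49, -39, -43, 18, 13] -> [46, 18] -> 2
  [-6, -18, -14, -11, -46, 10, -19, -8] -> [-6, -18, -14, -46, 10, -8] -> 6
  [36, 27, 8, -23, 29, -18, -34, -10] -> [36, 8, -18, -34, -10] -> 5
  [5, -9, -34, -45, 2, 13, 26, -21] -> [-34, 2, 26] -> 3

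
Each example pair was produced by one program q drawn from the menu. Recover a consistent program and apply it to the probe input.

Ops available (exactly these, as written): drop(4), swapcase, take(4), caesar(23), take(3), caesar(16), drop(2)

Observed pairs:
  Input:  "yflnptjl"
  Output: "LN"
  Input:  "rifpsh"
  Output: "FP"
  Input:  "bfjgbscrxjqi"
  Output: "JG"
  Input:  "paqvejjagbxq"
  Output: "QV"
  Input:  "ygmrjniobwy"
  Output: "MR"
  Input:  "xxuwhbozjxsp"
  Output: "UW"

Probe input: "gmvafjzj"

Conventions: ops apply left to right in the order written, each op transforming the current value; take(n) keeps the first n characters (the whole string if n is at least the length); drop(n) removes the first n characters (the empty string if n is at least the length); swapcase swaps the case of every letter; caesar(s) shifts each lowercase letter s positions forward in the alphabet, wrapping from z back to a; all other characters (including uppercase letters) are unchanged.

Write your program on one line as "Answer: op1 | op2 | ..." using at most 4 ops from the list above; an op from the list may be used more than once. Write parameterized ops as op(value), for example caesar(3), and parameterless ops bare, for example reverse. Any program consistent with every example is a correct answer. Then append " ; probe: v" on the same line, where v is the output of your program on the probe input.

take(4) | drop(2) | swapcase ; probe: "VA"

Check, running the answer program on each example:
  "yflnptjl" -> "yfln" -> "ln" -> "LN"
  "rifpsh" -> "rifp" -> "fp" -> "FP"
  "bfjgbscrxjqi" -> "bfjg" -> "jg" -> "JG"
  "paqvejjagbxq" -> "paqv" -> "qv" -> "QV"
  "ygmrjniobwy" -> "ygmr" -> "mr" -> "MR"
  "xxuwhbozjxsp" -> "xxuw" -> "uw" -> "UW"
  probe: "gmvafjzj" -> "gmva" -> "va" -> "VA"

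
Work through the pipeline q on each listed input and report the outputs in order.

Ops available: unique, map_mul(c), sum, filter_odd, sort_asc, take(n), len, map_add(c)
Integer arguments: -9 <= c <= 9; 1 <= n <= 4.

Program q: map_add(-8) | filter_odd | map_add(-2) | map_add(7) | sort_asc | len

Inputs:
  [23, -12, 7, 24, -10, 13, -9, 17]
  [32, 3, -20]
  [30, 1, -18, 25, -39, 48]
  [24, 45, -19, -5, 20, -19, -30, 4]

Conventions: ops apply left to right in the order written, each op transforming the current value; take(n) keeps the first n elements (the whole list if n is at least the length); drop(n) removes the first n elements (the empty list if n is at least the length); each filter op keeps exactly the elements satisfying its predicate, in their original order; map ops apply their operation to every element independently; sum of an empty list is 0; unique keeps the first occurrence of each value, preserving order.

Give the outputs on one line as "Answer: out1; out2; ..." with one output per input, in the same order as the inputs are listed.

Execution, op by op:
  [23, -12, 7, 24, -10, 13, -9, 17] -> [15, -20, -1, 16, -18, 5, -17, 9] -> [15, -1, 5, -17, 9] -> [13, -3, 3, -19, 7] -> [20, 4, 10, -12, 14] -> [-12, 4, 10, 14, 20] -> 5
  [32, 3, -20] -> [24, -5, -28] -> [-5] -> [-7] -> [0] -> [0] -> 1
  [30, 1, -18, 25, -39, 48] -> [22, -7, -26, 17, -47, 40] -> [-7, 17, -47] -> [-9, 15, -49] -> [-2, 22, -42] -> [-42, -2, 22] -> 3
  [24, 45, -19, -5, 20, -19, -30, 4] -> [16, 37, -27, -13, 12, -27, -38, -4] -> [37, -27, -13, -27] -> [35, -29, -15, -29] -> [42, -22, -8, -22] -> [-22, -22, -8, 42] -> 4

5; 1; 3; 4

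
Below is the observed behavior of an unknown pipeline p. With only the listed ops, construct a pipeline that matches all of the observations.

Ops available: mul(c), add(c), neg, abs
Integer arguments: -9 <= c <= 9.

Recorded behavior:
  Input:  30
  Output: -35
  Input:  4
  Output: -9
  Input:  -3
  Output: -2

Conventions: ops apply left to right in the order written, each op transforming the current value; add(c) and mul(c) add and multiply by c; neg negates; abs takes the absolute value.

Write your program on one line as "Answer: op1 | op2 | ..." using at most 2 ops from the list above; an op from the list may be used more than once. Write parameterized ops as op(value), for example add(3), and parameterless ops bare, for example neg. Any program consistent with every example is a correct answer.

neg | add(-5)

Check, running the answer program on each example:
  30 -> -30 -> -35
  4 -> -4 -> -9
  -3 -> 3 -> -2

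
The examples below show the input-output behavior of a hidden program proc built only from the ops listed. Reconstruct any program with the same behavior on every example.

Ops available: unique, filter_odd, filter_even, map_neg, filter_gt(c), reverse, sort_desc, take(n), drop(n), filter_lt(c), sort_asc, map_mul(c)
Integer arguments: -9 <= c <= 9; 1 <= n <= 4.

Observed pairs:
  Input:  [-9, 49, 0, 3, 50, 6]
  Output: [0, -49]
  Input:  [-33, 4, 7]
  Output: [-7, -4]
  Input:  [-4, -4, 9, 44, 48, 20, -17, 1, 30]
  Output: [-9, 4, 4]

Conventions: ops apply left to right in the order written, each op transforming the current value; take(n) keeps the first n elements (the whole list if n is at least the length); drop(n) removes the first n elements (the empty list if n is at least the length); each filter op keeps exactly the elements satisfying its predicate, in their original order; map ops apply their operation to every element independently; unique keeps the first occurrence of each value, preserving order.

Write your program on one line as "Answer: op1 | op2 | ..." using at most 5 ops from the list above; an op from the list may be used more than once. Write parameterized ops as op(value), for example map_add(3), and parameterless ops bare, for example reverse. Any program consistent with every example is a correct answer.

take(3) | map_neg | reverse | filter_lt(8)

Check, running the answer program on each example:
  [-9, 49, 0, 3, 50, 6] -> [-9, 49, 0] -> [9, -49, 0] -> [0, -49, 9] -> [0, -49]
  [-33, 4, 7] -> [-33, 4, 7] -> [33, -4, -7] -> [-7, -4, 33] -> [-7, -4]
  [-4, -4, 9, 44, 48, 20, -17, 1, 30] -> [-4, -4, 9] -> [4, 4, -9] -> [-9, 4, 4] -> [-9, 4, 4]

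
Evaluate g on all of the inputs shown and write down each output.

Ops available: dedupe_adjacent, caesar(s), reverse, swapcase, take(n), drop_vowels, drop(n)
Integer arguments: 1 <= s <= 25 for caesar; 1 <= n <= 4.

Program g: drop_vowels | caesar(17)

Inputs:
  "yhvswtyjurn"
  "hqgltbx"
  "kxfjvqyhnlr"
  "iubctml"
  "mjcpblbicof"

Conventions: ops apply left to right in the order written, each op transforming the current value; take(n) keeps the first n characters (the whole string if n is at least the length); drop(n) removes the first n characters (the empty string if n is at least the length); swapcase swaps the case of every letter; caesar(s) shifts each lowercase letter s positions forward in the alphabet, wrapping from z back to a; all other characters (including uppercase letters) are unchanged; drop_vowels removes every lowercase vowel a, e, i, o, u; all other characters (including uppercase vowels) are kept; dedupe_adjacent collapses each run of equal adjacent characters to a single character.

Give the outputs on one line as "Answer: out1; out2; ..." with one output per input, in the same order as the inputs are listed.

Execution, op by op:
  "yhvswtyjurn" -> "yhvswtyjrn" -> "pymjnkpaie"
  "hqgltbx" -> "hqgltbx" -> "yhxckso"
  "kxfjvqyhnlr" -> "kxfjvqyhnlr" -> "bowamhpyeci"
  "iubctml" -> "bctml" -> "stkdc"
  "mjcpblbicof" -> "mjcpblbcf" -> "datgscstw"

"pymjnkpaie"; "yhxckso"; "bowamhpyeci"; "stkdc"; "datgscstw"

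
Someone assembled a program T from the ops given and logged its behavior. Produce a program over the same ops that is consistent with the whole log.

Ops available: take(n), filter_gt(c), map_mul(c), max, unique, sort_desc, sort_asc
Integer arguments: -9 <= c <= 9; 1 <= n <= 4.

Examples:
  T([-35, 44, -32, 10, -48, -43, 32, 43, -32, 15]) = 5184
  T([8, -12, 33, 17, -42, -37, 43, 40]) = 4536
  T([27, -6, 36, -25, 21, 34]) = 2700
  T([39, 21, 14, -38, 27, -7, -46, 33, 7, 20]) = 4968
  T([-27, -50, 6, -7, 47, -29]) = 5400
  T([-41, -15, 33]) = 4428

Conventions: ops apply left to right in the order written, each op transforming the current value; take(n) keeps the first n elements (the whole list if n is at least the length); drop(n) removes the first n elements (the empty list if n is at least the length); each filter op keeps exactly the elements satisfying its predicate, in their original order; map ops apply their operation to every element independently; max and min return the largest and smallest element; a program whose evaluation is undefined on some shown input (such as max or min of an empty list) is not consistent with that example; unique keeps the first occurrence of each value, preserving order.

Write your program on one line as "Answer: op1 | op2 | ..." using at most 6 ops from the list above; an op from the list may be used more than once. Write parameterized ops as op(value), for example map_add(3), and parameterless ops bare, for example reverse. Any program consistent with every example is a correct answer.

map_mul(2) | map_mul(3) | map_mul(-6) | filter_gt(-1) | map_mul(3) | max

Check, running the answer program on each example:
  [-35, 44, -32, 10, -48, -43, 32, 43, -32, 15] -> [-70, 88, -64, 20, -96, -86, 64, 86, -64, 30] -> [-210, 264, -192, 60, -288, -258, 192, 258, -192, 90] -> [1260, -1584, 1152, -360, 1728, 1548, -1152, -1548, 1152, -540] -> [1260, 1152, 1728, 1548, 1152] -> [3780, 3456, 5184, 4644, 3456] -> 5184
  [8, -12, 33, 17, -42, -37, 43, 40] -> [16, -24, 66, 34, -84, -74, 86, 80] -> [48, -72, 198, 102, -252, -222, 258, 240] -> [-288, 432, -1188, -612, 1512, 1332, -1548, -1440] -> [432, 1512, 1332] -> [1296, 4536, 3996] -> 4536
  [27, -6, 36, -25, 21, 34] -> [54, -12, 72, -50, 42, 68] -> [162, -36, 216, -150, 126, 204] -> [-972, 216, -1296, 900, -756, -1224] -> [216, 900] -> [648, 2700] -> 2700
  [39, 21, 14, -38, 27, -7, -46, 33, 7, 20] -> [78, 42, 28, -76, 54, -14, -92, 66, 14, 40] -> [234, 126, 84, -228, 162, -42, -276, 198, 42, 120] -> [-1404, -756, -504, 1368, -972, 252, 1656, -1188, -252, -720] -> [1368, 252, 1656] -> [4104, 756, 4968] -> 4968
  [-27, -50, 6, -7, 47, -29] -> [-54, -100, 12, -14, 94, -58] -> [-162, -300, 36, -42, 282, -174] -> [972, 1800, -216, 252, -1692, 1044] -> [972, 1800, 252, 1044] -> [2916, 5400, 756, 3132] -> 5400
  [-41, -15, 33] -> [-82, -30, 66] -> [-246, -90, 198] -> [1476, 540, -1188] -> [1476, 540] -> [4428, 1620] -> 4428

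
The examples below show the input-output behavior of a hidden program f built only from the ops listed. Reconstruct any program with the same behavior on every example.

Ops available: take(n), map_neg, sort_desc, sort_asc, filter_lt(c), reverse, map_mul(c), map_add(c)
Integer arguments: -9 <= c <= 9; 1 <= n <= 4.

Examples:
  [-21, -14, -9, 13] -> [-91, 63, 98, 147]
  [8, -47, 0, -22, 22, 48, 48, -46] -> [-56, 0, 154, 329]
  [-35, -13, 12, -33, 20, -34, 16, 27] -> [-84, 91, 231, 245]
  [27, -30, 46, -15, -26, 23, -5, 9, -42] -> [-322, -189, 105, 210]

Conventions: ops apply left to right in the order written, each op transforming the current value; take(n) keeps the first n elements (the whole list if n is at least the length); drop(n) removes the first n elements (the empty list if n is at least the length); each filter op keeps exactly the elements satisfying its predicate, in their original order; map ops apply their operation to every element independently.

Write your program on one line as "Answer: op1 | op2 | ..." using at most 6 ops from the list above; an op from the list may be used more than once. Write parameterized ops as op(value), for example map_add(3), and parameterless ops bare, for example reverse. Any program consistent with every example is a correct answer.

take(4) | map_neg | sort_desc | map_mul(7) | reverse

Check, running the answer program on each example:
  [-21, -14, -9, 13] -> [-21, -14, -9, 13] -> [21, 14, 9, -13] -> [21, 14, 9, -13] -> [147, 98, 63, -91] -> [-91, 63, 98, 147]
  [8, -47, 0, -22, 22, 48, 48, -46] -> [8, -47, 0, -22] -> [-8, 47, 0, 22] -> [47, 22, 0, -8] -> [329, 154, 0, -56] -> [-56, 0, 154, 329]
  [-35, -13, 12, -33, 20, -34, 16, 27] -> [-35, -13, 12, -33] -> [35, 13, -12, 33] -> [35, 33, 13, -12] -> [245, 231, 91, -84] -> [-84, 91, 231, 245]
  [27, -30, 46, -15, -26, 23, -5, 9, -42] -> [27, -30, 46, -15] -> [-27, 30, -46, 15] -> [30, 15, -27, -46] -> [210, 105, -189, -322] -> [-322, -189, 105, 210]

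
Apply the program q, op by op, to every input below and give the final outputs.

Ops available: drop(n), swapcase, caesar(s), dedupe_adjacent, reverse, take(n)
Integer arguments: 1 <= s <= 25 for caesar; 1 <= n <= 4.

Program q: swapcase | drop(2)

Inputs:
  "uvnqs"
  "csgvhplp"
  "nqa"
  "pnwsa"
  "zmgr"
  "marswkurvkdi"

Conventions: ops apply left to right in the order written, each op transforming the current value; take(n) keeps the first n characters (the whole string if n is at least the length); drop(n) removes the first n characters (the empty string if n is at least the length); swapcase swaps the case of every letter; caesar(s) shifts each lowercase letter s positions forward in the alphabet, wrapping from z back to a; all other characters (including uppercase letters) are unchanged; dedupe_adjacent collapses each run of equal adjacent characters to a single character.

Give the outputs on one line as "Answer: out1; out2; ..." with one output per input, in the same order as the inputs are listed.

"NQS"; "GVHPLP"; "A"; "WSA"; "GR"; "RSWKURVKDI"

Execution, op by op:
  "uvnqs" -> "UVNQS" -> "NQS"
  "csgvhplp" -> "CSGVHPLP" -> "GVHPLP"
  "nqa" -> "NQA" -> "A"
  "pnwsa" -> "PNWSA" -> "WSA"
  "zmgr" -> "ZMGR" -> "GR"
  "marswkurvkdi" -> "MARSWKURVKDI" -> "RSWKURVKDI"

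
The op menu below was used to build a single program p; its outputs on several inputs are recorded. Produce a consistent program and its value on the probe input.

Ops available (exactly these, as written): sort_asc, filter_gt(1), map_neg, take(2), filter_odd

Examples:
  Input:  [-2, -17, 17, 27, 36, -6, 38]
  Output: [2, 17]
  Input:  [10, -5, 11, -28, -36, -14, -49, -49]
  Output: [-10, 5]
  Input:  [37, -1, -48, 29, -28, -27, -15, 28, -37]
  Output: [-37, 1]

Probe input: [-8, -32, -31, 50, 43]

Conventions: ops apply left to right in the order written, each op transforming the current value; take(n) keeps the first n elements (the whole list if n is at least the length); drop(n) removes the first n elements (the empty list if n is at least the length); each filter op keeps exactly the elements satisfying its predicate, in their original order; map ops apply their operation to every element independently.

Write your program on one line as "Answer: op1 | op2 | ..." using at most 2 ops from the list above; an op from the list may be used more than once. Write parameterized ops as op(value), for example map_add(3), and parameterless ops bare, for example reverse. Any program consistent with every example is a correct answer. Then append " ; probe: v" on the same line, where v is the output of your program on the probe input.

take(2) | map_neg ; probe: [8, 32]

Check, running the answer program on each example:
  [-2, -17, 17, 27, 36, -6, 38] -> [-2, -17] -> [2, 17]
  [10, -5, 11, -28, -36, -14, -49, -49] -> [10, -5] -> [-10, 5]
  [37, -1, -48, 29, -28, -27, -15, 28, -37] -> [37, -1] -> [-37, 1]
  probe: [-8, -32, -31, 50, 43] -> [-8, -32] -> [8, 32]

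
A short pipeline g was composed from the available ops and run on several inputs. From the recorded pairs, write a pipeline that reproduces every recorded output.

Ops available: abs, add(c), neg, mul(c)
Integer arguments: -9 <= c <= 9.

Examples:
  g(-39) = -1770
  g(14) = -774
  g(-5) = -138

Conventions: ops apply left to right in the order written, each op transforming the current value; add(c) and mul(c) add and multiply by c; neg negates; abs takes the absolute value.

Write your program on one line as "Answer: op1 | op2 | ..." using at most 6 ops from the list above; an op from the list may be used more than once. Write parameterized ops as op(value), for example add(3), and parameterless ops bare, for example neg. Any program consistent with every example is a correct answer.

add(2) | mul(-8) | add(-1) | abs | mul(-6)

Check, running the answer program on each example:
  -39 -> -37 -> 296 -> 295 -> 295 -> -1770
  14 -> 16 -> -128 -> -129 -> 129 -> -774
  -5 -> -3 -> 24 -> 23 -> 23 -> -138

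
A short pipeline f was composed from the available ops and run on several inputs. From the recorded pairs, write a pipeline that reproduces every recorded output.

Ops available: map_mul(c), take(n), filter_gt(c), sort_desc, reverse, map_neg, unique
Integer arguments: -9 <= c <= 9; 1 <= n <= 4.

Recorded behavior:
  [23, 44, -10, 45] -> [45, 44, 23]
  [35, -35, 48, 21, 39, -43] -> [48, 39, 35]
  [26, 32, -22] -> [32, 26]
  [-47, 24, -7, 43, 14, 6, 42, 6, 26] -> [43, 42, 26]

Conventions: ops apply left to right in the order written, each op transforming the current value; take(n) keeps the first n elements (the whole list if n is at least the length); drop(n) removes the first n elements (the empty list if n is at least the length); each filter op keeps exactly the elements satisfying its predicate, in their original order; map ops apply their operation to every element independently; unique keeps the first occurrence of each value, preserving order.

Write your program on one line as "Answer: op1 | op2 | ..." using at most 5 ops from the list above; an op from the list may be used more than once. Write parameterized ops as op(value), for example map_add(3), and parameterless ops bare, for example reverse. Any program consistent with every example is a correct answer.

unique | sort_desc | take(3) | filter_gt(2)

Check, running the answer program on each example:
  [23, 44, -10, 45] -> [23, 44, -10, 45] -> [45, 44, 23, -10] -> [45, 44, 23] -> [45, 44, 23]
  [35, -35, 48, 21, 39, -43] -> [35, -35, 48, 21, 39, -43] -> [48, 39, 35, 21, -35, -43] -> [48, 39, 35] -> [48, 39, 35]
  [26, 32, -22] -> [26, 32, -22] -> [32, 26, -22] -> [32, 26, -22] -> [32, 26]
  [-47, 24, -7, 43, 14, 6, 42, 6, 26] -> [-47, 24, -7, 43, 14, 6, 42, 26] -> [43, 42, 26, 24, 14, 6, -7, -47] -> [43, 42, 26] -> [43, 42, 26]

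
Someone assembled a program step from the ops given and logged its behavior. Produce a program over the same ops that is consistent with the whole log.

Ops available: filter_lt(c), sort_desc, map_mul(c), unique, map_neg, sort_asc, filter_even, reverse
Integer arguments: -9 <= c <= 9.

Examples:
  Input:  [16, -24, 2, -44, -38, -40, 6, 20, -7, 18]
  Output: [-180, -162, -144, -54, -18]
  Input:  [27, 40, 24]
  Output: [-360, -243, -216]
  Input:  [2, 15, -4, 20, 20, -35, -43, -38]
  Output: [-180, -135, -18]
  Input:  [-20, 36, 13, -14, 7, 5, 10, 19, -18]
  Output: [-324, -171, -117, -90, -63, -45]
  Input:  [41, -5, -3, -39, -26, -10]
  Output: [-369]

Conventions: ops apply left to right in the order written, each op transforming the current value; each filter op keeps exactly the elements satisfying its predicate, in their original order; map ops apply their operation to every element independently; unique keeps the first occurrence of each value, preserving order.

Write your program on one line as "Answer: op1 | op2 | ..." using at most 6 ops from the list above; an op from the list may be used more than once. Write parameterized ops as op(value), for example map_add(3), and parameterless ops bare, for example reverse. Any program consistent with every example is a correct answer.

unique | reverse | map_mul(-9) | sort_asc | filter_lt(3)

Check, running the answer program on each example:
  [16, -24, 2, -44, -38, -40, 6, 20, -7, 18] -> [16, -24, 2, -44, -38, -40, 6, 20, -7, 18] -> [18, -7, 20, 6, -40, -38, -44, 2, -24, 16] -> [-162, 63, -180, -54, 360, 342, 396, -18, 216, -144] -> [-180, -162, -144, -54, -18, 63, 216, 342, 360, 396] -> [-180, -162, -144, -54, -18]
  [27, 40, 24] -> [27, 40, 24] -> [24, 40, 27] -> [-216, -360, -243] -> [-360, -243, -216] -> [-360, -243, -216]
  [2, 15, -4, 20, 20, -35, -43, -38] -> [2, 15, -4, 20, -35, -43, -38] -> [-38, -43, -35, 20, -4, 15, 2] -> [342, 387, 315, -180, 36, -135, -18] -> [-180, -135, -18, 36, 315, 342, 387] -> [-180, -135, -18]
  [-20, 36, 13, -14, 7, 5, 10, 19, -18] -> [-20, 36, 13, -14, 7, 5, 10, 19, -18] -> [-18, 19, 10, 5, 7, -14, 13, 36, -20] -> [162, -171, -90, -45, -63, 126, -117, -324, 180] -> [-324, -171, -117, -90, -63, -45, 126, 162, 180] -> [-324, -171, -117, -90, -63, -45]
  [41, -5, -3, -39, -26, -10] -> [41, -5, -3, -39, -26, -10] -> [-10, -26, -39, -3, -5, 41] -> [90, 234, 351, 27, 45, -369] -> [-369, 27, 45, 90, 234, 351] -> [-369]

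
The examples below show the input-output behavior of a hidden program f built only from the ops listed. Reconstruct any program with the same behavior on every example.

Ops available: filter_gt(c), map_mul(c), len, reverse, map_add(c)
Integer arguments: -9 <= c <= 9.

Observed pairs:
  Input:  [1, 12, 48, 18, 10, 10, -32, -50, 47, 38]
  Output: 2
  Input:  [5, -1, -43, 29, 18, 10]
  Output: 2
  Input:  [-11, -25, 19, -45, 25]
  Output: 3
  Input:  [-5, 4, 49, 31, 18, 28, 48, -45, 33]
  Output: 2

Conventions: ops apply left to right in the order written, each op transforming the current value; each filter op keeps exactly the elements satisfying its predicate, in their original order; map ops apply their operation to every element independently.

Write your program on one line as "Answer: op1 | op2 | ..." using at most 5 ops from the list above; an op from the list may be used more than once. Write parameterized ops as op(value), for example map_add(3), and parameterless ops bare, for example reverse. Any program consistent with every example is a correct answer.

map_mul(7) | reverse | map_mul(-9) | filter_gt(-7) | len

Check, running the answer program on each example:
  [1, 12, 48, 18, 10, 10, -32, -50, 47, 38] -> [7, 84, 336, 126, 70, 70, -224, -350, 329, 266] -> [266, 329, -350, -224, 70, 70, 126, 336, 84, 7] -> [-2394, -2961, 3150, 2016, -630, -630, -1134, -3024, -756, -63] -> [3150, 2016] -> 2
  [5, -1, -43, 29, 18, 10] -> [35, -7, -301, 203, 126, 70] -> [70, 126, 203, -301, -7, 35] -> [-630, -1134, -1827, 2709, 63, -315] -> [2709, 63] -> 2
  [-11, -25, 19, -45, 25] -> [-77, -175, 133, -315, 175] -> [175, -315, 133, -175, -77] -> [-1575, 2835, -1197, 1575, 693] -> [2835, 1575, 693] -> 3
  [-5, 4, 49, 31, 18, 28, 48, -45, 33] -> [-35, 28, 343, 217, 126, 196, 336, -315, 231] -> [231, -315, 336, 196, 126, 217, 343, 28, -35] -> [-2079, 2835, -3024, -1764, -1134, -1953, -3087, -252, 315] -> [2835, 315] -> 2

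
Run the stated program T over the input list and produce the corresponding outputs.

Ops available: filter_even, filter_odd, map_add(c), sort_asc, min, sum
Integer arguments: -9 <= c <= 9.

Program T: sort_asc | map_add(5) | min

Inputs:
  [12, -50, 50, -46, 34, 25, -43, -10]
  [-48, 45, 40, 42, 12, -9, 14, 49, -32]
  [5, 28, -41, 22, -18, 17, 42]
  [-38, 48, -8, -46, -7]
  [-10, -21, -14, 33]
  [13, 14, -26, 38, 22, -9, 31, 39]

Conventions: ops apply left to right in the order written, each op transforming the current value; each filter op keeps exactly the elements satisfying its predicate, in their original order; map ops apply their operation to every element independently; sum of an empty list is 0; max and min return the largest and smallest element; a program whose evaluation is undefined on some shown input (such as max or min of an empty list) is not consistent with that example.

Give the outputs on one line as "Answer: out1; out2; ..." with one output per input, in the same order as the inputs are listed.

Execution, op by op:
  [12, -50, 50, -46, 34, 25, -43, -10] -> [-50, -46, -43, -10, 12, 25, 34, 50] -> [-45, -41, -38, -5, 17, 30, 39, 55] -> -45
  [-48, 45, 40, 42, 12, -9, 14, 49, -32] -> [-48, -32, -9, 12, 14, 40, 42, 45, 49] -> [-43, -27, -4, 17, 19, 45, 47, 50, 54] -> -43
  [5, 28, -41, 22, -18, 17, 42] -> [-41, -18, 5, 17, 22, 28, 42] -> [-36, -13, 10, 22, 27, 33, 47] -> -36
  [-38, 48, -8, -46, -7] -> [-46, -38, -8, -7, 48] -> [-41, -33, -3, -2, 53] -> -41
  [-10, -21, -14, 33] -> [-21, -14, -10, 33] -> [-16, -9, -5, 38] -> -16
  [13, 14, -26, 38, 22, -9, 31, 39] -> [-26, -9, 13, 14, 22, 31, 38, 39] -> [-21, -4, 18, 19, 27, 36, 43, 44] -> -21

-45; -43; -36; -41; -16; -21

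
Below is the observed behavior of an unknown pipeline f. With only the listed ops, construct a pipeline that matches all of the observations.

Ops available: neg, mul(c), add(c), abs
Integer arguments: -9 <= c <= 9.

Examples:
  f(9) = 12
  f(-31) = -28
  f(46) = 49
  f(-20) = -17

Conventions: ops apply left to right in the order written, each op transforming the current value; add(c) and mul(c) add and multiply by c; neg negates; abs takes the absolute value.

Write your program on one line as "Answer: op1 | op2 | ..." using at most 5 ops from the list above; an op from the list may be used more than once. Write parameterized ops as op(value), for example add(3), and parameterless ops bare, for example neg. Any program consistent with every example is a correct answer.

add(8) | neg | add(5) | neg

Check, running the answer program on each example:
  9 -> 17 -> -17 -> -12 -> 12
  -31 -> -23 -> 23 -> 28 -> -28
  46 -> 54 -> -54 -> -49 -> 49
  -20 -> -12 -> 12 -> 17 -> -17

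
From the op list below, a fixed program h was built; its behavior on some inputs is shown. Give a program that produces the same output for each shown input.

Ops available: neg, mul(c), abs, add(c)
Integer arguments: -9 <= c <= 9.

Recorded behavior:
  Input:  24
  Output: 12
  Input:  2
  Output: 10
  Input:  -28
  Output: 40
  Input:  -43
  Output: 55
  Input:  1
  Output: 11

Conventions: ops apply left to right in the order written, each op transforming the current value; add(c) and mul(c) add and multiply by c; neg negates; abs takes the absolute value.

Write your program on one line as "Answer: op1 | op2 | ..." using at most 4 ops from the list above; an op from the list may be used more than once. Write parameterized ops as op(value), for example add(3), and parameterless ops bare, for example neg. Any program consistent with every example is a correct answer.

add(-4) | neg | add(8) | abs

Check, running the answer program on each example:
  24 -> 20 -> -20 -> -12 -> 12
  2 -> -2 -> 2 -> 10 -> 10
  -28 -> -32 -> 32 -> 40 -> 40
  -43 -> -47 -> 47 -> 55 -> 55
  1 -> -3 -> 3 -> 11 -> 11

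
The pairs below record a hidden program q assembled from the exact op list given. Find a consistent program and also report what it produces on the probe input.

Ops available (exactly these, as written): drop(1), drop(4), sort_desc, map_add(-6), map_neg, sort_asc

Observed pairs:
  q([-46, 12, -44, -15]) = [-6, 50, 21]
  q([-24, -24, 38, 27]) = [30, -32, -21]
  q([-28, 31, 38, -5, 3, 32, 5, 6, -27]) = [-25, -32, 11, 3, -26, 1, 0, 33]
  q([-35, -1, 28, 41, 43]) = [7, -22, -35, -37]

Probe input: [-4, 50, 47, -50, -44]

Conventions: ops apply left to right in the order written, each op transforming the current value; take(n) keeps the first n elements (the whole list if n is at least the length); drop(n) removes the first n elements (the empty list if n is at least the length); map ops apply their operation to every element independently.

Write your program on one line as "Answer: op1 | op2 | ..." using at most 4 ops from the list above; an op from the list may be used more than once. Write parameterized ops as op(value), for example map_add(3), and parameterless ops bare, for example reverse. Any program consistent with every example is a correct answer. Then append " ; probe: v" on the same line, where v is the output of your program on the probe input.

drop(1) | map_add(-6) | map_neg ; probe: [-44, -41, 56, 50]

Check, running the answer program on each example:
  [-46, 12, -44, -15] -> [12, -44, -15] -> [6, -50, -21] -> [-6, 50, 21]
  [-24, -24, 38, 27] -> [-24, 38, 27] -> [-30, 32, 21] -> [30, -32, -21]
  [-28, 31, 38, -5, 3, 32, 5, 6, -27] -> [31, 38, -5, 3, 32, 5, 6, -27] -> [25, 32, -11, -3, 26, -1, 0, -33] -> [-25, -32, 11, 3, -26, 1, 0, 33]
  [-35, -1, 28, 41, 43] -> [-1, 28, 41, 43] -> [-7, 22, 35, 37] -> [7, -22, -35, -37]
  probe: [-4, 50, 47, -50, -44] -> [50, 47, -50, -44] -> [44, 41, -56, -50] -> [-44, -41, 56, 50]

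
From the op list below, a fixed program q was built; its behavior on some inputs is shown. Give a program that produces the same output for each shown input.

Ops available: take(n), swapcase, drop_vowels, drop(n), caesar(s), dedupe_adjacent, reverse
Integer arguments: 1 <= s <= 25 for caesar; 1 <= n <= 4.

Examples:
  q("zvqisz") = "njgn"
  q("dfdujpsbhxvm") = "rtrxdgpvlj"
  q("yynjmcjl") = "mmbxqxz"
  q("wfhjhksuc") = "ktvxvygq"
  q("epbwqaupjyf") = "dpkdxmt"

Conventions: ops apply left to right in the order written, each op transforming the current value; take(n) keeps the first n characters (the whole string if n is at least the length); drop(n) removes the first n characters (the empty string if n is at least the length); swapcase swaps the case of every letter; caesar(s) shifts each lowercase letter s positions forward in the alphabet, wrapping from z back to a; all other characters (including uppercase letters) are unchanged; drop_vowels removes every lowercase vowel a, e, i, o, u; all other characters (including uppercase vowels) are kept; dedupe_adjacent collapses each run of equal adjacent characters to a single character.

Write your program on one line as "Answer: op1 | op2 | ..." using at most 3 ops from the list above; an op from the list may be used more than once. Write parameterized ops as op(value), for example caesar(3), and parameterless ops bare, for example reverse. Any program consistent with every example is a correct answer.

drop_vowels | caesar(14) | drop_vowels

Check, running the answer program on each example:
  "zvqisz" -> "zvqsz" -> "njegn" -> "njgn"
  "dfdujpsbhxvm" -> "dfdjpsbhxvm" -> "rtrxdgpvlja" -> "rtrxdgpvlj"
  "yynjmcjl" -> "yynjmcjl" -> "mmbxaqxz" -> "mmbxqxz"
  "wfhjhksuc" -> "wfhjhksc" -> "ktvxvygq" -> "ktvxvygq"
  "epbwqaupjyf" -> "pbwqpjyf" -> "dpkedxmt" -> "dpkdxmt"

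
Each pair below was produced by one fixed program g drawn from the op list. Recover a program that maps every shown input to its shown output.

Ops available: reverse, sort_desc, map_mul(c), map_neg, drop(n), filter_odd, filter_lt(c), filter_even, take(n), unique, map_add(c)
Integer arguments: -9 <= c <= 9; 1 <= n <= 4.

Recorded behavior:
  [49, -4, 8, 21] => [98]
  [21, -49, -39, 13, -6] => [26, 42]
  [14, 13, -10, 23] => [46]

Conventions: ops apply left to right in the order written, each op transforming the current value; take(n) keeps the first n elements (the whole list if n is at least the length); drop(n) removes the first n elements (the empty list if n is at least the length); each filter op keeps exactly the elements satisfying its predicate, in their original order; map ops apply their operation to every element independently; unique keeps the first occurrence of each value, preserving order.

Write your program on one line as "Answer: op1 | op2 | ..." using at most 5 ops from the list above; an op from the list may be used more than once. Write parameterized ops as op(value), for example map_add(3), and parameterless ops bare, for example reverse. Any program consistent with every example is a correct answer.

sort_desc | reverse | drop(3) | map_mul(2)

Check, running the answer program on each example:
  [49, -4, 8, 21] -> [49, 21, 8, -4] -> [-4, 8, 21, 49] -> [49] -> [98]
  [21, -49, -39, 13, -6] -> [21, 13, -6, -39, -49] -> [-49, -39, -6, 13, 21] -> [13, 21] -> [26, 42]
  [14, 13, -10, 23] -> [23, 14, 13, -10] -> [-10, 13, 14, 23] -> [23] -> [46]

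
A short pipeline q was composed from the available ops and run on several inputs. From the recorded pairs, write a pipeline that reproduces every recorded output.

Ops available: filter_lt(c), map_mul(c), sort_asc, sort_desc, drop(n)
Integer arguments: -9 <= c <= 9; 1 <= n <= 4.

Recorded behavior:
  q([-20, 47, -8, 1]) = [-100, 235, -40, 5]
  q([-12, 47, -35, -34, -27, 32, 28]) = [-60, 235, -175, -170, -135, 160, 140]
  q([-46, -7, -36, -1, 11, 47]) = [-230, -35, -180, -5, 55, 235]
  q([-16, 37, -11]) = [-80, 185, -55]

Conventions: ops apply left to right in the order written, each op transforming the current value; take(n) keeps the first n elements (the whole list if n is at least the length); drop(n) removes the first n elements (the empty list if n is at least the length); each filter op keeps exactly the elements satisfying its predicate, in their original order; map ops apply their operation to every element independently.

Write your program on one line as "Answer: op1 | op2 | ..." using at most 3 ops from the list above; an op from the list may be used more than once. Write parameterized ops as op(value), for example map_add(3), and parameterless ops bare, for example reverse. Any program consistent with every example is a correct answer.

map_mul(-5) | map_mul(-1)

Check, running the answer program on each example:
  [-20, 47, -8, 1] -> [100, -235, 40, -5] -> [-100, 235, -40, 5]
  [-12, 47, -35, -34, -27, 32, 28] -> [60, -235, 175, 170, 135, -160, -140] -> [-60, 235, -175, -170, -135, 160, 140]
  [-46, -7, -36, -1, 11, 47] -> [230, 35, 180, 5, -55, -235] -> [-230, -35, -180, -5, 55, 235]
  [-16, 37, -11] -> [80, -185, 55] -> [-80, 185, -55]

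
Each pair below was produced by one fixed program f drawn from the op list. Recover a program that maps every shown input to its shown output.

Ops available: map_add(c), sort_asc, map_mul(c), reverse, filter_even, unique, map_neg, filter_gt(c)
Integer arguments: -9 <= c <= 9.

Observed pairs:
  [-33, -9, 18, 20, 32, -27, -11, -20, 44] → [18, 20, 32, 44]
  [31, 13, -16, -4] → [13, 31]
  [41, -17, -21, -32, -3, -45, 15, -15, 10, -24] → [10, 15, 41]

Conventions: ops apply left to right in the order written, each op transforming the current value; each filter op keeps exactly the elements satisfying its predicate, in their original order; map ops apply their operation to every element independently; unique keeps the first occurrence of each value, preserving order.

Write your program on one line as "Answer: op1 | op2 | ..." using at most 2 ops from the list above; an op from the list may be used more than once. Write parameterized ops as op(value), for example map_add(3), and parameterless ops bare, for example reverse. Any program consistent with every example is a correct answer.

sort_asc | filter_gt(9)

Check, running the answer program on each example:
  [-33, -9, 18, 20, 32, -27, -11, -20, 44] -> [-33, -27, -20, -11, -9, 18, 20, 32, 44] -> [18, 20, 32, 44]
  [31, 13, -16, -4] -> [-16, -4, 13, 31] -> [13, 31]
  [41, -17, -21, -32, -3, -45, 15, -15, 10, -24] -> [-45, -32, -24, -21, -17, -15, -3, 10, 15, 41] -> [10, 15, 41]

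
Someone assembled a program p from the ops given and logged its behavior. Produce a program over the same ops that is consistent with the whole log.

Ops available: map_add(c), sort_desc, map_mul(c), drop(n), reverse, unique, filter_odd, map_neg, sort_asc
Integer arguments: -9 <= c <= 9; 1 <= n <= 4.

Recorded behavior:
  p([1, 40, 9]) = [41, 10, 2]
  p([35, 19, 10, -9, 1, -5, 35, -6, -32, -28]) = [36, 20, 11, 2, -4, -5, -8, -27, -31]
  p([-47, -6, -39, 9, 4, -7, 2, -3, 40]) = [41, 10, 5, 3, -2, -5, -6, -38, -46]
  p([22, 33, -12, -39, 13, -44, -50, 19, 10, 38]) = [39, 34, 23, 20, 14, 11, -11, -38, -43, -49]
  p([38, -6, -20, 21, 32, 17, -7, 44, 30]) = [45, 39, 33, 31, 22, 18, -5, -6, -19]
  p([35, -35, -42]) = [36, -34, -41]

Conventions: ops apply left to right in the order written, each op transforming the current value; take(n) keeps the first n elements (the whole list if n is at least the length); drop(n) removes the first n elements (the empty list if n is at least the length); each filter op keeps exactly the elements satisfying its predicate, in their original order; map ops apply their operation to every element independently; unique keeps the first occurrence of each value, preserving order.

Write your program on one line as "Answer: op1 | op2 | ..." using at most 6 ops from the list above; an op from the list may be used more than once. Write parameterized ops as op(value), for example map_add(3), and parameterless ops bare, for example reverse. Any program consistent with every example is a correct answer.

unique | sort_asc | map_add(3) | map_add(-2) | sort_desc

Check, running the answer program on each example:
  [1, 40, 9] -> [1, 40, 9] -> [1, 9, 40] -> [4, 12, 43] -> [2, 10, 41] -> [41, 10, 2]
  [35, 19, 10, -9, 1, -5, 35, -6, -32, -28] -> [35, 19, 10, -9, 1, -5, -6, -32, -28] -> [-32, -28, -9, -6, -5, 1, 10, 19, 35] -> [-29, -25, -6, -3, -2, 4, 13, 22, 38] -> [-31, -27, -8, -5, -4, 2, 11, 20, 36] -> [36, 20, 11, 2, -4, -5, -8, -27, -31]
  [-47, -6, -39, 9, 4, -7, 2, -3, 40] -> [-47, -6, -39, 9, 4, -7, 2, -3, 40] -> [-47, -39, -7, -6, -3, 2, 4, 9, 40] -> [-44, -36, -4, -3, 0, 5, 7, 12, 43] -> [-46, -38, -6, -5, -2, 3, 5, 10, 41] -> [41, 10, 5, 3, -2, -5, -6, -38, -46]
  [22, 33, -12, -39, 13, -44, -50, 19, 10, 38] -> [22, 33, -12, -39, 13, -44, -50, 19, 10, 38] -> [-50, -44, -39, -12, 10, 13, 19, 22, 33, 38] -> [-47, -41, -36, -9, 13, 16, 22, 25, 36, 41] -> [-49, -43, -38, -11, 11, 14, 20, 23, 34, 39] -> [39, 34, 23, 20, 14, 11, -11, -38, -43, -49]
  [38, -6, -20, 21, 32, 17, -7, 44, 30] -> [38, -6, -20, 21, 32, 17, -7, 44, 30] -> [-20, -7, -6, 17, 21, 30, 32, 38, 44] -> [-17, -4, -3, 20, 24, 33, 35, 41, 47] -> [-19, -6, -5, 18, 22, 31, 33, 39, 45] -> [45, 39, 33, 31, 22, 18, -5, -6, -19]
  [35, -35, -42] -> [35, -35, -42] -> [-42, -35, 35] -> [-39, -32, 38] -> [-41, -34, 36] -> [36, -34, -41]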